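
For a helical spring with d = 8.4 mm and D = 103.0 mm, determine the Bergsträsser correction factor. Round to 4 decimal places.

C = D/d = 103.0/8.4 = 12.2619
K_B = (4C+2)/(4C−3) = 51.048/46.048 = 1.1086

1.1086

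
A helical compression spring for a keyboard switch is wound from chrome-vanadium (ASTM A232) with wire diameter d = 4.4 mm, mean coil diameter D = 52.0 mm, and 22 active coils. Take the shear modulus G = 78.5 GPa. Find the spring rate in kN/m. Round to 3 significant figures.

1.19 kN/m

k = Gd⁴/(8D³N_a) = (78.5×10³ × 4.4⁴) / (8 × 52.0³ × 22)
  = 2.94226e+07 / 2.4747e+07 = 1.1889 N/mm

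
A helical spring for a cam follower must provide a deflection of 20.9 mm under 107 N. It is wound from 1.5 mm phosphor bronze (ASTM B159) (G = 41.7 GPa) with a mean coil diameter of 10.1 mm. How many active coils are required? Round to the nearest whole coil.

5

Required rate k = F/δ = 107/20.9 = 5.1196 N/mm
N_a = Gd⁴/(8D³k) = (41.7×10³ × 1.5⁴)/(8 × 10.1³ × 5.1196)
    = 211106 / 42198 = 5.003 → 5 coils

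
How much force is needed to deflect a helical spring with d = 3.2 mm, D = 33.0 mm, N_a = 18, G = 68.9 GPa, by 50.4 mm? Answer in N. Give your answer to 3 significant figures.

k = Gd⁴/(8D³N_a) = (68.9×10³)(3.2⁴)/(8·33.0³·18) = 1.3961 N/mm
F = k·δ = 1.3961 × 50.4 = 70.363 N

70.4 N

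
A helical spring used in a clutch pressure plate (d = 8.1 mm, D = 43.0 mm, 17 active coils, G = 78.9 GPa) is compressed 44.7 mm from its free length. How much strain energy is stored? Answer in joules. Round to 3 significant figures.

k = Gd⁴/(8D³N_a) = (78.9×10³)(8.1⁴)/(8·43.0³·17) = 31.41 N/mm
U = ½kδ² = 0.5 × 31.41 × 44.7² = 31380 N·mm = 31.38 J

31.4 J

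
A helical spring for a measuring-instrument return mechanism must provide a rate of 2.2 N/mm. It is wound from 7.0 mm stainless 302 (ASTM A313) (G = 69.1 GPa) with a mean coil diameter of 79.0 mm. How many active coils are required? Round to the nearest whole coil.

19

N_a = Gd⁴/(8D³k) = (69.1×10³ × 7.0⁴)/(8 × 79.0³ × 2.2)
    = 1.65909e+08 / 8.67749e+06 = 19.12 → 19 coils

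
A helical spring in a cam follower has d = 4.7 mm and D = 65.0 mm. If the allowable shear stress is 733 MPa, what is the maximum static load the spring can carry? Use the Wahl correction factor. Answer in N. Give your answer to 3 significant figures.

C = D/d = 65.0/4.7 = 13.8298
K_W = (4C−1)/(4C−4) + 0.615/C = 54.319/51.319 + 0.0445 = 1.1029
τ_max = K·8FD/(πd³) → F_max = τ_allow·πd³/(8DK)
F_max = 733·π·4.7³/(8·65.0·1.1029) = 2.3908e+05/573.52 = 416.87 N

417 N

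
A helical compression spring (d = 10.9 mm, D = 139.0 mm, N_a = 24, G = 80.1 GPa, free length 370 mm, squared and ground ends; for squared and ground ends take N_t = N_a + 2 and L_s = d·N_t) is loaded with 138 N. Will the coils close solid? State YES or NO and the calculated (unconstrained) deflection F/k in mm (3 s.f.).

NO, δ = 62.9 mm

k = Gd⁴/(8D³N_a) = (80.1×10³)(10.9⁴)/(8·139.0³·24) = 2.1928 N/mm
N_t = 26; L_s = 10.9·26 = 283.4 mm; δ_solid = L₀ − L_s = 370 − 283.4 = 86.6 mm
δ = F/k = 138/2.1928 = 62.934 mm
δ < δ_solid → spring does not go solid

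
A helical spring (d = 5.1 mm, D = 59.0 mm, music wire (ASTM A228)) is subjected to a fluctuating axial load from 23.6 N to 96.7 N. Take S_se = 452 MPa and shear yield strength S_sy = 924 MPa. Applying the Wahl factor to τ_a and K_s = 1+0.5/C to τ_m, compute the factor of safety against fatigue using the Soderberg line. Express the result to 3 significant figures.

C = D/d = 59.0/5.1 = 11.5686; K_W = (4C−1)/(4C−4)+0.615/C = 1.1241; K_s = 1+0.5/C = 1.0432
F_a = (F_max−F_min)/2 = 36.55 N; F_m = (F_max+F_min)/2 = 60.15 N
τ_a = K_W·8F_aD/(πd³) = 1.1241 × 41.397 = 46.535 MPa
τ_m = K_s·8F_mD/(πd³) = 1.0432 × 68.127 = 71.071 MPa
Soderberg: 1/n_f = τ_a/S_se + τ_m/S_sy = 46.535/452 + 71.071/924 = 0.10295 + 0.07692 = 0.17987
n_f = 1/0.17987 = 5.56

5.56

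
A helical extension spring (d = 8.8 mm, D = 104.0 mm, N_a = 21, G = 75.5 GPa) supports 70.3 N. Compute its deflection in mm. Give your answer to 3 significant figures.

29.3 mm

k = Gd⁴/(8D³N_a) = (75.5×10³)(8.8⁴)/(8·104.0³·21) = 2.3959 N/mm
δ = F/k = 70.3 / 2.3959 = 29.342 mm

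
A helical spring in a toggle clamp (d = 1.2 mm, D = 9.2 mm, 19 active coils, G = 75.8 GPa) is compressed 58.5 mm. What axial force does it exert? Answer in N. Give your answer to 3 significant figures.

k = Gd⁴/(8D³N_a) = (75.8×10³)(1.2⁴)/(8·9.2³·19) = 1.328 N/mm
F = k·δ = 1.328 × 58.5 = 77.686 N

77.7 N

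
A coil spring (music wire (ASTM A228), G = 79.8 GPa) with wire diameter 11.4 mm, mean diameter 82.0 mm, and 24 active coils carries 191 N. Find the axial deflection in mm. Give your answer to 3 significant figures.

15.0 mm

k = Gd⁴/(8D³N_a) = (79.8×10³)(11.4⁴)/(8·82.0³·24) = 12.731 N/mm
δ = F/k = 191 / 12.731 = 15.002 mm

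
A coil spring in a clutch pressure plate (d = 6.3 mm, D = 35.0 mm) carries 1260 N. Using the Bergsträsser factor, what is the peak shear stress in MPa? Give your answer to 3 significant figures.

Spring index C = D/d = 35.0/6.3 = 5.5556
K_B = (4C+2)/(4C−3) = 24.222/19.222 = 1.2601
τ₀ = 8FD/(πd³) = 8·1260·35.0/(π·6.3³) = 352800/785.55 = 449.11 MPa
τ_max = K·τ₀ = 1.2601 × 449.11 = 565.94 MPa

566 MPa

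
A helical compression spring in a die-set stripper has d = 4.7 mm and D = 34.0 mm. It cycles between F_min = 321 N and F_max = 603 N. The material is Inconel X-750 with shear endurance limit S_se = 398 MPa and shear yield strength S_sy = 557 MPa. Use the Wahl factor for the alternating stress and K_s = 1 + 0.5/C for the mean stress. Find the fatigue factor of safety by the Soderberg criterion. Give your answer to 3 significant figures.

C = D/d = 34.0/4.7 = 7.2340; K_W = (4C−1)/(4C−4)+0.615/C = 1.2053; K_s = 1+0.5/C = 1.0691
F_a = (F_max−F_min)/2 = 141 N; F_m = (F_max+F_min)/2 = 462 N
τ_a = K_W·8F_aD/(πd³) = 1.2053 × 117.58 = 141.73 MPa
τ_m = K_s·8F_mD/(πd³) = 1.0691 × 385.27 = 411.9 MPa
Soderberg: 1/n_f = τ_a/S_se + τ_m/S_sy = 141.73/398 + 411.9/557 = 0.35609 + 0.73950 = 1.0956
n_f = 1/1.0956 = 0.9127

0.913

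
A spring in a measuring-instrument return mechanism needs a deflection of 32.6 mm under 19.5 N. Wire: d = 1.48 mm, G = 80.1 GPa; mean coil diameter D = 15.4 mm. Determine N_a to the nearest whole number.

22

Required rate k = F/δ = 19.5/32.6 = 0.59816 N/mm
N_a = Gd⁴/(8D³k) = (80.1×10³ × 1.48⁴)/(8 × 15.4³ × 0.59816)
    = 384308 / 17477.1 = 21.99 → 22 coils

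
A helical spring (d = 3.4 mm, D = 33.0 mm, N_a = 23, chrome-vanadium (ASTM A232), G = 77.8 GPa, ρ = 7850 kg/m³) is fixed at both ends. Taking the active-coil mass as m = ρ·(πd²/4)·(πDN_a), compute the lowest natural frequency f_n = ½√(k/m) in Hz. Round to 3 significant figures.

k = Gd⁴/(8D³N_a) = (77.8×10³)(3.4⁴)/(8·33.0³·23) = 1.5723 N/mm = 1572.3 N/m
Wire length L = πDN_a = π·33.0·23 = 2384.5 mm
m = ρ·(πd²/4)·L = 7850 × 9.0792×10⁻⁶ m² × 2.3845 m = 0.16995 kg
f_n = ½√(k/m) = 0.5·√(1572.3/0.16995) = 0.5·√(9251.8) = 48.093 Hz

48.1 Hz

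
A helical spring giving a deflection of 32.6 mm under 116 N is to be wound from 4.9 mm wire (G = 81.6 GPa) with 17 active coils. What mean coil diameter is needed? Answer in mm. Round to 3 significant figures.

46.0 mm

Required rate k = F/δ = 116/32.6 = 3.5583 N/mm
D = (Gd⁴/(8N_a·k))^(1/3) = (81.6×10³·4.9⁴/(8·17·3.5583))^(1/3)
  = (97206.5)^(1/3) = 45.9796 mm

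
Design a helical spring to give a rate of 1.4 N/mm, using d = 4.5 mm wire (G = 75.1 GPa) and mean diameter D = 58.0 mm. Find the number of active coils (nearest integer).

N_a = Gd⁴/(8D³k) = (75.1×10³ × 4.5⁴)/(8 × 58.0³ × 1.4)
    = 3.07957e+07 / 2.18525e+06 = 14.09 → 14 coils

14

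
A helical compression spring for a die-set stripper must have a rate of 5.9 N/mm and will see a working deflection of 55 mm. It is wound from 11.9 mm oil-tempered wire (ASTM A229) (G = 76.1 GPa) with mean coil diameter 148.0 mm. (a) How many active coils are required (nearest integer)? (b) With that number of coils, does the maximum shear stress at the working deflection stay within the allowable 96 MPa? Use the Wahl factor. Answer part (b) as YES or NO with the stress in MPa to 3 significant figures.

N_a = Gd⁴/(8D³k) = (76.1×10³)(11.9⁴)/(8·148.0³·5.9) = 9.973 → N_a = 10
Actual rate k = Gd⁴/(8D³·10) = 5.8843 N/mm
Working load F = kδ = 5.8843·55 = 323.64 N
C = 148.0/11.9 = 12.4370; K_W = (4C−1)/(4C−4)+0.615/C = 1.1150
τ_max = K_W·8FD/(πd³) = 1.1150·72.38 = 80.706 MPa
τ_max ≤ 96 MPa → acceptable

(a) 10 coils; (b) YES, τ_max = 80.7 MPa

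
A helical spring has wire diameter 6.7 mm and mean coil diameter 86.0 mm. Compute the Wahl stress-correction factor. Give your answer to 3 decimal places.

1.111

C = D/d = 86.0/6.7 = 12.8358
K_W = (4C−1)/(4C−4) + 0.615/C = 50.343/47.343 + 0.0479 = 1.1113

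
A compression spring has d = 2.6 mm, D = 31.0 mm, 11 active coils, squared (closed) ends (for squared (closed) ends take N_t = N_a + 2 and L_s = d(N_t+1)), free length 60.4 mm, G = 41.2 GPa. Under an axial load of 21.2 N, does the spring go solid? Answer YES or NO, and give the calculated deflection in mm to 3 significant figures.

k = Gd⁴/(8D³N_a) = (41.2×10³)(2.6⁴)/(8·31.0³·11) = 0.71816 N/mm
N_t = 13; L_s = 2.6·14 = 36.4 mm; δ_solid = L₀ − L_s = 60.4 − 36.4 = 24 mm
δ = F/k = 21.2/0.71816 = 29.52 mm
δ ≥ δ_solid → spring goes solid

YES, δ = 29.5 mm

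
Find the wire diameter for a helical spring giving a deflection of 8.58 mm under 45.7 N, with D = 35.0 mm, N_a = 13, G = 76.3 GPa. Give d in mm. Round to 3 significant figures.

Required rate k = F/δ = 45.7/8.58 = 5.3263 N/mm
d = (8D³N_a·k / G)^(1/4) = (8·35.0³·13·5.3263 / (76.3×10³))^0.25
  = (311.27)^0.25 = 4.2003 mm

4.20 mm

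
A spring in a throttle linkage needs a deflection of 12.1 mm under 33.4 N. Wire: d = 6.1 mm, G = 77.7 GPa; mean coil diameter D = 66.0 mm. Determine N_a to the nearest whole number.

17

Required rate k = F/δ = 33.4/12.1 = 2.7603 N/mm
N_a = Gd⁴/(8D³k) = (77.7×10³ × 6.1⁴)/(8 × 66.0³ × 2.7603)
    = 1.07582e+08 / 6.34867e+06 = 16.95 → 17 coils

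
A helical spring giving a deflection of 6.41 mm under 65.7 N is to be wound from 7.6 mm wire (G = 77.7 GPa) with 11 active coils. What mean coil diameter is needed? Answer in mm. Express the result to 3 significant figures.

Required rate k = F/δ = 65.7/6.41 = 10.25 N/mm
D = (Gd⁴/(8N_a·k))^(1/3) = (77.7×10³·7.6⁴/(8·11·10.25))^(1/3)
  = (287399)^(1/3) = 65.9926 mm

66.0 mm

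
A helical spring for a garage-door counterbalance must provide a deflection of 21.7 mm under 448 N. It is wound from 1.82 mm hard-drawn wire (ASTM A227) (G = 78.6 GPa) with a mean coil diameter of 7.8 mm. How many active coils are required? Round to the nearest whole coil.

11

Required rate k = F/δ = 448/21.7 = 20.645 N/mm
N_a = Gd⁴/(8D³k) = (78.6×10³ × 1.82⁴)/(8 × 7.8³ × 20.645)
    = 862399 / 78377.6 = 11 → 11 coils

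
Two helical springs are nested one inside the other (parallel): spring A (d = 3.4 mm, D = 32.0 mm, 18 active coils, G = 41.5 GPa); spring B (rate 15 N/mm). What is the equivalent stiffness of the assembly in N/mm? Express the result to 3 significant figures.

k_A = Gd⁴/(8D³N_a) = (41.5×10³)(3.4⁴)/(8·32.0³·18) = 1.1753 N/mm
Parallel: k_eq = 1.1753 + 15 = 16.175 N/mm

16.2 N/mm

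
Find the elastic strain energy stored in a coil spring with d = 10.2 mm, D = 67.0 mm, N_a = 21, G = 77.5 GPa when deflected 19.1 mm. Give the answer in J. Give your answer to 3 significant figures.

3.03 J

k = Gd⁴/(8D³N_a) = (77.5×10³)(10.2⁴)/(8·67.0³·21) = 16.602 N/mm
U = ½kδ² = 0.5 × 16.602 × 19.1² = 3028.3 N·mm = 3.0283 J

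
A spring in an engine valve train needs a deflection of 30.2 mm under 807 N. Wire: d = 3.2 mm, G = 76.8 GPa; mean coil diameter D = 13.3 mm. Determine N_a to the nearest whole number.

Required rate k = F/δ = 807/30.2 = 26.722 N/mm
N_a = Gd⁴/(8D³k) = (76.8×10³ × 3.2⁴)/(8 × 13.3³ × 26.722)
    = 8.05306e+06 / 502935 = 16.01 → 16 coils

16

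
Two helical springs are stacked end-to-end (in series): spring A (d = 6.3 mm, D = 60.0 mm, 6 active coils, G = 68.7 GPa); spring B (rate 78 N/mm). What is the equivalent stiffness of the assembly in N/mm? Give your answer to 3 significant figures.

k_A = Gd⁴/(8D³N_a) = (68.7×10³)(6.3⁴)/(8·60.0³·6) = 10.438 N/mm
Series: 1/k_eq = 1/10.438 + 1/78 = 0.10862; k_eq = 9.2062 N/mm

9.21 N/mm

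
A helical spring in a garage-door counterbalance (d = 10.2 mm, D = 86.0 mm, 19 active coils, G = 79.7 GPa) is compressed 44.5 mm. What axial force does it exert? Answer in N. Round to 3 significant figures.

397 N

k = Gd⁴/(8D³N_a) = (79.7×10³)(10.2⁴)/(8·86.0³·19) = 8.9232 N/mm
F = k·δ = 8.9232 × 44.5 = 397.08 N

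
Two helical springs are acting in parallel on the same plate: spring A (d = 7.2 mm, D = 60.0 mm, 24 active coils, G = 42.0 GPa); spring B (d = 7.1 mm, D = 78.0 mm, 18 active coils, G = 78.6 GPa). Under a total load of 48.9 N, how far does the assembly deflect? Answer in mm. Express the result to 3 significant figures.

k_A = Gd⁴/(8D³N_a) = (42.0×10³)(7.2⁴)/(8·60.0³·24) = 2.7216 N/mm
k_B = Gd⁴/(8D³N_a) = (78.6×10³)(7.1⁴)/(8·78.0³·18) = 2.9229 N/mm
Parallel: k_eq = 2.7216 + 2.9229 = 5.6445 N/mm
δ = F/k_eq = 48.9/5.6445 = 8.6633 mm

8.66 mm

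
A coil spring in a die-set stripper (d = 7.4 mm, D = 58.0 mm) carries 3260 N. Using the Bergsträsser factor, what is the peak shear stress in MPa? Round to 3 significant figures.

1400 MPa

Spring index C = D/d = 58.0/7.4 = 7.8378
K_B = (4C+2)/(4C−3) = 33.351/28.351 = 1.1764
τ₀ = 8FD/(πd³) = 8·3260·58.0/(π·7.4³) = 1.51264e+06/1273 = 1188.2 MPa
τ_max = K·τ₀ = 1.1764 × 1188.2 = 1397.8 MPa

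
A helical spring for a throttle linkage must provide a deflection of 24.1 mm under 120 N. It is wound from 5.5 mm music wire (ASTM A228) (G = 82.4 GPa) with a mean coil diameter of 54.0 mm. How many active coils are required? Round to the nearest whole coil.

Required rate k = F/δ = 120/24.1 = 4.9793 N/mm
N_a = Gd⁴/(8D³k) = (82.4×10³ × 5.5⁴)/(8 × 54.0³ × 4.9793)
    = 7.54012e+07 / 6.27242e+06 = 12.02 → 12 coils

12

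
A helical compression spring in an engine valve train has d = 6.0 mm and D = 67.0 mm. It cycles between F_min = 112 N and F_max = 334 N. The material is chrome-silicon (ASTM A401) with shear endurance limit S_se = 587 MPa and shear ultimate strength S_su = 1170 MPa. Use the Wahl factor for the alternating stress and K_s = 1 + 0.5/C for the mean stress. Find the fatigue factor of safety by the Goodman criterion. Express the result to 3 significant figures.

3.07

C = D/d = 67.0/6.0 = 11.1667; K_W = (4C−1)/(4C−4)+0.615/C = 1.1288; K_s = 1+0.5/C = 1.0448
F_a = (F_max−F_min)/2 = 111 N; F_m = (F_max+F_min)/2 = 223 N
τ_a = K_W·8F_aD/(πd³) = 1.1288 × 87.677 = 98.973 MPa
τ_m = K_s·8F_mD/(πd³) = 1.0448 × 176.14 = 184.03 MPa
Goodman: 1/n_f = τ_a/S_se + τ_m/S_su = 98.973/587 + 184.03/1170 = 0.16861 + 0.15729 = 0.3259
n_f = 1/0.3259 = 3.068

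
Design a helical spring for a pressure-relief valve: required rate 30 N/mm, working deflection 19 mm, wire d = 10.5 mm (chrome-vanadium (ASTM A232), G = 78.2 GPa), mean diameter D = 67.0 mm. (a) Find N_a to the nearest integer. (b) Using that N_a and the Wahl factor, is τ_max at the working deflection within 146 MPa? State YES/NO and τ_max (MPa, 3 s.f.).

N_a = Gd⁴/(8D³k) = (78.2×10³)(10.5⁴)/(8·67.0³·30) = 13.17 → N_a = 13
Actual rate k = Gd⁴/(8D³·13) = 30.388 N/mm
Working load F = kδ = 30.388·19 = 577.38 N
C = 67.0/10.5 = 6.3810; K_W = (4C−1)/(4C−4)+0.615/C = 1.2358
τ_max = K_W·8FD/(πd³) = 1.2358·85.096 = 105.16 MPa
τ_max ≤ 146 MPa → acceptable

(a) 13 coils; (b) YES, τ_max = 105 MPa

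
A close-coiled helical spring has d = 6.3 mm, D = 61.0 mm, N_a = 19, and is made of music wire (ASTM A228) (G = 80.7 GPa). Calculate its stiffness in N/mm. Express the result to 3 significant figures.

k = Gd⁴/(8D³N_a) = (80.7×10³ × 6.3⁴) / (8 × 61.0³ × 19)
  = 1.27126e+08 / 3.45011e+07 = 3.6847 N/mm

3.68 N/mm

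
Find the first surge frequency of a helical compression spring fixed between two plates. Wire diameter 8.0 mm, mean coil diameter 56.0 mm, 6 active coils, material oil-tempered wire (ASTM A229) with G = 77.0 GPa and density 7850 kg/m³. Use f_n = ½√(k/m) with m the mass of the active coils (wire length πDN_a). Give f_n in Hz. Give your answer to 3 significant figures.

k = Gd⁴/(8D³N_a) = (77.0×10³)(8.0⁴)/(8·56.0³·6) = 37.415 N/mm = 37415 N/m
Wire length L = πDN_a = π·56.0·6 = 1055.6 mm
m = ρ·(πd²/4)·L = 7850 × 50.265×10⁻⁶ m² × 1.0556 m = 0.41651 kg
f_n = ½√(k/m) = 0.5·√(37415/0.41651) = 0.5·√(89829) = 149.86 Hz

150 Hz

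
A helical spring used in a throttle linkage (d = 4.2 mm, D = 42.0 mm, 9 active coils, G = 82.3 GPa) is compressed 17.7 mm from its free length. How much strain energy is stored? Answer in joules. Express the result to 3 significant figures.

k = Gd⁴/(8D³N_a) = (82.3×10³)(4.2⁴)/(8·42.0³·9) = 4.8008 N/mm
U = ½kδ² = 0.5 × 4.8008 × 17.7² = 752.03 N·mm = 0.75203 J

0.752 J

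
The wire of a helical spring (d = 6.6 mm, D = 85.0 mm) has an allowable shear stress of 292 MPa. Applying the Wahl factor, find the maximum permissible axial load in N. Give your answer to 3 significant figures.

349 N

C = D/d = 85.0/6.6 = 12.8788
K_W = (4C−1)/(4C−4) + 0.615/C = 50.515/47.515 + 0.0478 = 1.1109
τ_max = K·8FD/(πd³) → F_max = τ_allow·πd³/(8DK)
F_max = 292·π·6.6³/(8·85.0·1.1109) = 2.6373e+05/755.41 = 349.13 N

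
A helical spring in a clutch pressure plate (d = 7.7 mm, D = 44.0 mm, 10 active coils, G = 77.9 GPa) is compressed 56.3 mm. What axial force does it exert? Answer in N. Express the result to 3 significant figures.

k = Gd⁴/(8D³N_a) = (77.9×10³)(7.7⁴)/(8·44.0³·10) = 40.184 N/mm
F = k·δ = 40.184 × 56.3 = 2262.4 N

2260 N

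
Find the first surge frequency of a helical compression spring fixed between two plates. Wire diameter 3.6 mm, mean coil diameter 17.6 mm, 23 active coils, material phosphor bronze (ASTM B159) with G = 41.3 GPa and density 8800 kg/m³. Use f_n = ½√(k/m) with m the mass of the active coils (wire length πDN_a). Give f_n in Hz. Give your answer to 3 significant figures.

123 Hz

k = Gd⁴/(8D³N_a) = (41.3×10³)(3.6⁴)/(8·17.6³·23) = 6.9152 N/mm = 6915.2 N/m
Wire length L = πDN_a = π·17.6·23 = 1271.7 mm
m = ρ·(πd²/4)·L = 8800 × 10.179×10⁻⁶ m² × 1.2717 m = 0.11391 kg
f_n = ½√(k/m) = 0.5·√(6915.2/0.11391) = 0.5·√(60707) = 123.19 Hz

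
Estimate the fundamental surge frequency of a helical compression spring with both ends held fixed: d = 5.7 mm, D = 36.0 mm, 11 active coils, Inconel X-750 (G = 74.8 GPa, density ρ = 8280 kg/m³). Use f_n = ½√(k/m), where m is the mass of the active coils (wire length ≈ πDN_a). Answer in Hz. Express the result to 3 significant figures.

135 Hz

k = Gd⁴/(8D³N_a) = (74.8×10³)(5.7⁴)/(8·36.0³·11) = 19.231 N/mm = 19231 N/m
Wire length L = πDN_a = π·36.0·11 = 1244.1 mm
m = ρ·(πd²/4)·L = 8280 × 25.518×10⁻⁶ m² × 1.2441 m = 0.26285 kg
f_n = ½√(k/m) = 0.5·√(19231/0.26285) = 0.5·√(73164) = 135.24 Hz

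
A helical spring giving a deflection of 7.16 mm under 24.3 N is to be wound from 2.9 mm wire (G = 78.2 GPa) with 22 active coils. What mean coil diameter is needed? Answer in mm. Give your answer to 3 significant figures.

21.0 mm

Required rate k = F/δ = 24.3/7.16 = 3.3939 N/mm
D = (Gd⁴/(8N_a·k))^(1/3) = (78.2×10³·2.9⁴/(8·22·3.3939))^(1/3)
  = (9259.61)^(1/3) = 20.9990 mm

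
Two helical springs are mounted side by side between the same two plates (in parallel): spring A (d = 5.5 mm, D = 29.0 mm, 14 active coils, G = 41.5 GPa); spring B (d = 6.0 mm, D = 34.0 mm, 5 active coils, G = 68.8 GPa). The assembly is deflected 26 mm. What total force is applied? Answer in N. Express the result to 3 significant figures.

1840 N

k_A = Gd⁴/(8D³N_a) = (41.5×10³)(5.5⁴)/(8·29.0³·14) = 13.902 N/mm
k_B = Gd⁴/(8D³N_a) = (68.8×10³)(6.0⁴)/(8·34.0³·5) = 56.715 N/mm
Parallel: k_eq = 13.902 + 56.715 = 70.617 N/mm
F = k_eq·δ = 70.617·26 = 1836 N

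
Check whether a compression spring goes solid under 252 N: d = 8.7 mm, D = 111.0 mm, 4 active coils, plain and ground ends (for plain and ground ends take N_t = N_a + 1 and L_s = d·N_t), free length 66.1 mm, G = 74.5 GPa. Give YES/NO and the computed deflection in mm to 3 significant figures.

YES, δ = 25.8 mm

k = Gd⁴/(8D³N_a) = (74.5×10³)(8.7⁴)/(8·111.0³·4) = 9.7525 N/mm
N_t = 5; L_s = 8.7·5 = 43.5 mm; δ_solid = L₀ − L_s = 66.1 − 43.5 = 22.6 mm
δ = F/k = 252/9.7525 = 25.84 mm
δ ≥ δ_solid → spring goes solid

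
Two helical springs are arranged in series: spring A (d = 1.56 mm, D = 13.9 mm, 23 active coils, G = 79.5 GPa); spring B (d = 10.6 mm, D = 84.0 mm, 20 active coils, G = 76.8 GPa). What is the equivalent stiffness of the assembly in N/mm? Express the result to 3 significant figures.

k_A = Gd⁴/(8D³N_a) = (79.5×10³)(1.56⁴)/(8·13.9³·23) = 0.9528 N/mm
k_B = Gd⁴/(8D³N_a) = (76.8×10³)(10.6⁴)/(8·84.0³·20) = 10.224 N/mm
Series: 1/k_eq = 1/0.9528 + 1/10.224 = 1.1473; k_eq = 0.87158 N/mm

0.872 N/mm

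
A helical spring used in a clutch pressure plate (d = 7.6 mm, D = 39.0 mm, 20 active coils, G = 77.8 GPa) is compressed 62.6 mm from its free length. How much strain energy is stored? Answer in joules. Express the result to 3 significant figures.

k = Gd⁴/(8D³N_a) = (77.8×10³)(7.6⁴)/(8·39.0³·20) = 27.348 N/mm
U = ½kδ² = 0.5 × 27.348 × 62.6² = 53584 N·mm = 53.584 J

53.6 J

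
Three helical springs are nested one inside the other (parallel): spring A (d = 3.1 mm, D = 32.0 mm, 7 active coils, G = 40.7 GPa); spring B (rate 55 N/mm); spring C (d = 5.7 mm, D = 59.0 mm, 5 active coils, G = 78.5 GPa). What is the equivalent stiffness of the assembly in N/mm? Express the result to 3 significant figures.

67.1 N/mm

k_A = Gd⁴/(8D³N_a) = (40.7×10³)(3.1⁴)/(8·32.0³·7) = 2.0483 N/mm
k_C = Gd⁴/(8D³N_a) = (78.5×10³)(5.7⁴)/(8·59.0³·5) = 10.087 N/mm
Parallel: k_eq = 2.0483 + 55 + 10.087 = 67.135 N/mm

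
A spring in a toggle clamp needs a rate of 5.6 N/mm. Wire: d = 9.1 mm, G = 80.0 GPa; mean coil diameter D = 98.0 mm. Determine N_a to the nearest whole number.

N_a = Gd⁴/(8D³k) = (80.0×10³ × 9.1⁴)/(8 × 98.0³ × 5.6)
    = 5.486e+08 / 4.21654e+07 = 13.01 → 13 coils

13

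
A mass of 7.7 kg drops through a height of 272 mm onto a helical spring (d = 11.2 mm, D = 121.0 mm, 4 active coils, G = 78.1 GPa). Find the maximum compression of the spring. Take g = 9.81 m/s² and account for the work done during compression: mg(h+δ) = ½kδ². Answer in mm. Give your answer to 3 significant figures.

k = Gd⁴/(8D³N_a) = (78.1×10³)(11.2⁴)/(8·121.0³·4) = 21.678 N/mm
W = mg = 7.7 × 9.81 = 75.537 N
½kδ² − Wδ − Wh = 0 → δ = (W + √(W² + 2kWh))/k
δ = (75.537 + √(5705.8 + 890791))/21.678 = (75.537 + 946.84)/21.678 = 47.162 mm

47.2 mm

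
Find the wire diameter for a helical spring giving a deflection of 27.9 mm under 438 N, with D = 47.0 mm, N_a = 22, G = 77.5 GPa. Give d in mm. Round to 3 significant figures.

Required rate k = F/δ = 438/27.9 = 15.699 N/mm
d = (8D³N_a·k / G)^(1/4) = (8·47.0³·22·15.699 / (77.5×10³))^0.25
  = (3701.5)^0.25 = 7.8000 mm

7.80 mm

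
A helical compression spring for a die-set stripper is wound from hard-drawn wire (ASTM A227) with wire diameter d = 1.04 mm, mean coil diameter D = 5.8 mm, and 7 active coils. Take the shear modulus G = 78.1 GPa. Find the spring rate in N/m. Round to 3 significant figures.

8360 N/m

k = Gd⁴/(8D³N_a) = (78.1×10³ × 1.04⁴) / (8 × 5.8³ × 7)
  = 91366 / 10926.3 = 8.362 N/mm = 8362 N/m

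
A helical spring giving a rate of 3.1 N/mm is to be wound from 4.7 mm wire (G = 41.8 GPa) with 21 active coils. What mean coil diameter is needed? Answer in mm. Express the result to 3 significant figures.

34.0 mm

D = (Gd⁴/(8N_a·k))^(1/3) = (41.8×10³·4.7⁴/(8·21·3.1))^(1/3)
  = (39164.9)^(1/3) = 33.9598 mm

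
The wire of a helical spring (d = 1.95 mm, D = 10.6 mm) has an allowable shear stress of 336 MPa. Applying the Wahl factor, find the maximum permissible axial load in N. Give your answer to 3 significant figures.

72.0 N

C = D/d = 10.6/1.95 = 5.4359
K_W = (4C−1)/(4C−4) + 0.615/C = 20.744/17.744 + 0.1131 = 1.2822
τ_max = K·8FD/(πd³) → F_max = τ_allow·πd³/(8DK)
F_max = 336·π·1.95³/(8·10.6·1.2822) = 7827/108.73 = 71.984 N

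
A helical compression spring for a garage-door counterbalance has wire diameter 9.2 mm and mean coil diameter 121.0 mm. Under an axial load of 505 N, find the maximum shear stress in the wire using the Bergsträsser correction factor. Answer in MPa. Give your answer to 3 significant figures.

Spring index C = D/d = 121.0/9.2 = 13.1522
K_B = (4C+2)/(4C−3) = 54.609/49.609 = 1.1008
τ₀ = 8FD/(πd³) = 8·505·121.0/(π·9.2³) = 488840/2446.3 = 199.83 MPa
τ_max = K·τ₀ = 1.1008 × 199.83 = 219.97 MPa

220 MPa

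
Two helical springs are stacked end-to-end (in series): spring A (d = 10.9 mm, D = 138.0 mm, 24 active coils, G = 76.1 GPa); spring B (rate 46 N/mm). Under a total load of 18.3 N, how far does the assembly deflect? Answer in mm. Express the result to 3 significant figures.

k_A = Gd⁴/(8D³N_a) = (76.1×10³)(10.9⁴)/(8·138.0³·24) = 2.1289 N/mm
Series: 1/k_eq = 1/2.1289 + 1/46 = 0.49147; k_eq = 2.0347 N/mm
δ = F/k_eq = 18.3/2.0347 = 8.9939 mm

8.99 mm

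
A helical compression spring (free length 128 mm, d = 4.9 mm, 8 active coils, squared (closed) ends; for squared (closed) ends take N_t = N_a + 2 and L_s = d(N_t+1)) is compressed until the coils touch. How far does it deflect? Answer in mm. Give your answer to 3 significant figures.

74.1 mm

N_t = 10; L_s = 4.9·11 = 53.9 mm
δ_solid = L₀ − L_s = 128 − 53.9 = 74.1 mm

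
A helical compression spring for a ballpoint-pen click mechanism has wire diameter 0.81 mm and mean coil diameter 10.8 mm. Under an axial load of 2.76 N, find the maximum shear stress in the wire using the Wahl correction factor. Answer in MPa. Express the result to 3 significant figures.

158 MPa

Spring index C = D/d = 10.8/0.81 = 13.3333
K_W = (4C−1)/(4C−4) + 0.615/C = 52.333/49.333 + 0.0461 = 1.1069
τ₀ = 8FD/(πd³) = 8·2.76·10.8/(π·0.81³) = 238.464/1.6696 = 142.83 MPa
τ_max = K·τ₀ = 1.1069 × 142.83 = 158.1 MPa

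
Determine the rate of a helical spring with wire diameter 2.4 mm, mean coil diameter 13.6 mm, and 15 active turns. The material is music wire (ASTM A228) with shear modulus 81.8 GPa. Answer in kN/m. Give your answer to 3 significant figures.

k = Gd⁴/(8D³N_a) = (81.8×10³ × 2.4⁴) / (8 × 13.6³ × 15)
  = 2.71393e+06 / 301855 = 8.9908 N/mm

8.99 kN/m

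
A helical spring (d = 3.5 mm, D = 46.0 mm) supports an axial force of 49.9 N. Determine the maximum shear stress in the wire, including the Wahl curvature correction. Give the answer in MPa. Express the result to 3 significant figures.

151 MPa

Spring index C = D/d = 46.0/3.5 = 13.1429
K_W = (4C−1)/(4C−4) + 0.615/C = 51.571/48.571 + 0.0468 = 1.1086
τ₀ = 8FD/(πd³) = 8·49.9·46.0/(π·3.5³) = 18363.2/134.7 = 136.33 MPa
τ_max = K·τ₀ = 1.1086 × 136.33 = 151.13 MPa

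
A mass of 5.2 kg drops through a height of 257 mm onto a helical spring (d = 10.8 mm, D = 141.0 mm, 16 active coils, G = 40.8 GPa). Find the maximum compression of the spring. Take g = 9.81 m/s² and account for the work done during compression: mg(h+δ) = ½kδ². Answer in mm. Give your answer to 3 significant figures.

167 mm

k = Gd⁴/(8D³N_a) = (40.8×10³)(10.8⁴)/(8·141.0³·16) = 1.547 N/mm
W = mg = 5.2 × 9.81 = 51.012 N
½kδ² − Wδ − Wh = 0 → δ = (W + √(W² + 2kWh))/k
δ = (51.012 + √(2602.2 + 40562.4))/1.547 = (51.012 + 207.76)/1.547 = 167.27 mm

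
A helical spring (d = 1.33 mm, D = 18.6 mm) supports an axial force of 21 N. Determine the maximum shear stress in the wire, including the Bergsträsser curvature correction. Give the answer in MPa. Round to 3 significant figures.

463 MPa

Spring index C = D/d = 18.6/1.33 = 13.9850
K_B = (4C+2)/(4C−3) = 57.940/52.940 = 1.0944
τ₀ = 8FD/(πd³) = 8·21·18.6/(π·1.33³) = 3124.8/7.391 = 422.78 MPa
τ_max = K·τ₀ = 1.0944 × 422.78 = 462.71 MPa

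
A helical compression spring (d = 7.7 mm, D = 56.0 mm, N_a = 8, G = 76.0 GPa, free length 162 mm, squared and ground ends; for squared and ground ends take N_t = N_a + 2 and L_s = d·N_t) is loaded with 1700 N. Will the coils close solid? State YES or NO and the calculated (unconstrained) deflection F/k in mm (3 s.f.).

NO, δ = 71.5 mm

k = Gd⁴/(8D³N_a) = (76.0×10³)(7.7⁴)/(8·56.0³·8) = 23.77 N/mm
N_t = 10; L_s = 7.7·10 = 77 mm; δ_solid = L₀ − L_s = 162 − 77 = 85 mm
δ = F/k = 1700/23.77 = 71.518 mm
δ < δ_solid → spring does not go solid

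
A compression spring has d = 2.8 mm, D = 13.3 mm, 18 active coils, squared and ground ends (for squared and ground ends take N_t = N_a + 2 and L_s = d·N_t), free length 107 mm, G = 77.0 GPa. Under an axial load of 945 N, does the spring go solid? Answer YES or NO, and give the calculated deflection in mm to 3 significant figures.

YES, δ = 67.6 mm

k = Gd⁴/(8D³N_a) = (77.0×10³)(2.8⁴)/(8·13.3³·18) = 13.97 N/mm
N_t = 20; L_s = 2.8·20 = 56 mm; δ_solid = L₀ − L_s = 107 − 56 = 51 mm
δ = F/k = 945/13.97 = 67.644 mm
δ ≥ δ_solid → spring goes solid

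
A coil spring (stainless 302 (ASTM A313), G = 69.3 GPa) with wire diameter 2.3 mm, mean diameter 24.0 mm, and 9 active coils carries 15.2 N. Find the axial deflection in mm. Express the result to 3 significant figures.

7.80 mm

k = Gd⁴/(8D³N_a) = (69.3×10³)(2.3⁴)/(8·24.0³·9) = 1.9484 N/mm
δ = F/k = 15.2 / 1.9484 = 7.8013 mm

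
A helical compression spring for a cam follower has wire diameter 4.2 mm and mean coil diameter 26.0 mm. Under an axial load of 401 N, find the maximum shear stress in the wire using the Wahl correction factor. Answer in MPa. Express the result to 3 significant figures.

Spring index C = D/d = 26.0/4.2 = 6.1905
K_W = (4C−1)/(4C−4) + 0.615/C = 23.762/20.762 + 0.0993 = 1.2438
τ₀ = 8FD/(πd³) = 8·401·26.0/(π·4.2³) = 83408/232.75 = 358.35 MPa
τ_max = K·τ₀ = 1.2438 × 358.35 = 445.73 MPa

446 MPa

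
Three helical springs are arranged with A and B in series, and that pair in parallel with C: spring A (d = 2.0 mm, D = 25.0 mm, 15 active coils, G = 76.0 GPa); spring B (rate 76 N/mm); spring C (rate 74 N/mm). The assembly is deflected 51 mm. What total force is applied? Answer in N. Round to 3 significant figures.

3810 N

k_A = Gd⁴/(8D³N_a) = (76.0×10³)(2.0⁴)/(8·25.0³·15) = 0.64853 N/mm
Springs A,B series: k_AB = 1/(1/0.64853+1/76) = 0.64305 N/mm; parallel with C: k_eq = 0.64305+74 = 74.643 N/mm
F = k_eq·δ = 74.643·51 = 3806.8 N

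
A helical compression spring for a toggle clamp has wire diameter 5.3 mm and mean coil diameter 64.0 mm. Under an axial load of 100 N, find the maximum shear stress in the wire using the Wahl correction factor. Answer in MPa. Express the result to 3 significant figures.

122 MPa

Spring index C = D/d = 64.0/5.3 = 12.0755
K_W = (4C−1)/(4C−4) + 0.615/C = 47.302/44.302 + 0.0509 = 1.1186
τ₀ = 8FD/(πd³) = 8·100·64.0/(π·5.3³) = 51200/467.71 = 109.47 MPa
τ_max = K·τ₀ = 1.1186 × 109.47 = 122.46 MPa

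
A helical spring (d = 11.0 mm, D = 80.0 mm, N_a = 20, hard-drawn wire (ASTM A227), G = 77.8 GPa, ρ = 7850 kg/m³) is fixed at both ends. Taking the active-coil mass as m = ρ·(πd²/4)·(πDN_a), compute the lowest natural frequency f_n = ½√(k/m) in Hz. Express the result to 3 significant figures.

k = Gd⁴/(8D³N_a) = (77.8×10³)(11.0⁴)/(8·80.0³·20) = 13.905 N/mm = 13905 N/m
Wire length L = πDN_a = π·80.0·20 = 5026.5 mm
m = ρ·(πd²/4)·L = 7850 × 95.033×10⁻⁶ m² × 5.0265 m = 3.7499 kg
f_n = ½√(k/m) = 0.5·√(13905/3.7499) = 0.5·√(3708.1) = 30.447 Hz

30.4 Hz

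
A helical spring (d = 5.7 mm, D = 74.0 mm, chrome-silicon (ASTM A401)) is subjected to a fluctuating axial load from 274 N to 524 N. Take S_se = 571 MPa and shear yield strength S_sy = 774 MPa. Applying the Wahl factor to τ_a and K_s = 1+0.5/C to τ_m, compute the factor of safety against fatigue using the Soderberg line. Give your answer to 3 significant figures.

1.26

C = D/d = 74.0/5.7 = 12.9825; K_W = (4C−1)/(4C−4)+0.615/C = 1.1100; K_s = 1+0.5/C = 1.0385
F_a = (F_max−F_min)/2 = 125 N; F_m = (F_max+F_min)/2 = 399 N
τ_a = K_W·8F_aD/(πd³) = 1.1100 × 127.19 = 141.18 MPa
τ_m = K_s·8F_mD/(πd³) = 1.0385 × 405.99 = 421.63 MPa
Soderberg: 1/n_f = τ_a/S_se + τ_m/S_sy = 141.18/571 + 421.63/774 = 0.24725 + 0.54474 = 0.79199
n_f = 1/0.79199 = 1.263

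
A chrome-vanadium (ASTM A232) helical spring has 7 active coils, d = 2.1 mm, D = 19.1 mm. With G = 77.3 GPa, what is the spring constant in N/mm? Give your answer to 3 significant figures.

k = Gd⁴/(8D³N_a) = (77.3×10³ × 2.1⁴) / (8 × 19.1³ × 7)
  = 1.50334e+06 / 390201 = 3.8527 N/mm

3.85 N/mm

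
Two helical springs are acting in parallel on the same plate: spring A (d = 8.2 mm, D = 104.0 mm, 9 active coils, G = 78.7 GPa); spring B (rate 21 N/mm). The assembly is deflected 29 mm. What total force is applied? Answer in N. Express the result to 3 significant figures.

736 N

k_A = Gd⁴/(8D³N_a) = (78.7×10³)(8.2⁴)/(8·104.0³·9) = 4.3934 N/mm
Parallel: k_eq = 4.3934 + 21 = 25.393 N/mm
F = k_eq·δ = 25.393·29 = 736.41 N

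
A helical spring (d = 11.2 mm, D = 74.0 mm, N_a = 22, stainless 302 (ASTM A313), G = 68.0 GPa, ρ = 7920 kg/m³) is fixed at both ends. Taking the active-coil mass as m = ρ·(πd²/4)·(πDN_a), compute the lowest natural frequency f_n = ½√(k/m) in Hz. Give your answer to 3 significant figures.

k = Gd⁴/(8D³N_a) = (68.0×10³)(11.2⁴)/(8·74.0³·22) = 15.003 N/mm = 15003 N/m
Wire length L = πDN_a = π·74.0·22 = 5114.5 mm
m = ρ·(πd²/4)·L = 7920 × 98.52×10⁻⁶ m² × 5.1145 m = 3.9908 kg
f_n = ½√(k/m) = 0.5·√(15003/3.9908) = 0.5·√(3759.4) = 30.657 Hz

30.7 Hz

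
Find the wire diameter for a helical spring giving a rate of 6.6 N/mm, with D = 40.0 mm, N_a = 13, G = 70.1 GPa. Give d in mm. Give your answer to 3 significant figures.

d = (8D³N_a·k / G)^(1/4) = (8·40.0³·13·6.6 / (70.1×10³))^0.25
  = (626.67)^0.25 = 5.0033 mm

5.00 mm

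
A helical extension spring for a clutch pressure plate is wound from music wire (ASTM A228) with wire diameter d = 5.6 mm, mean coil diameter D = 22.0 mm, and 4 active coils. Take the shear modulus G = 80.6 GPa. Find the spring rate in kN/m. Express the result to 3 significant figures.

233 kN/m

k = Gd⁴/(8D³N_a) = (80.6×10³ × 5.6⁴) / (8 × 22.0³ × 4)
  = 7.9266e+07 / 340736 = 232.63 N/mm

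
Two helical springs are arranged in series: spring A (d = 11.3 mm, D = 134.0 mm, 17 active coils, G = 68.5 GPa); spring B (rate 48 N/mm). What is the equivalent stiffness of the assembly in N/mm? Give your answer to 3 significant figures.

3.19 N/mm

k_A = Gd⁴/(8D³N_a) = (68.5×10³)(11.3⁴)/(8·134.0³·17) = 3.4131 N/mm
Series: 1/k_eq = 1/3.4131 + 1/48 = 0.31382; k_eq = 3.1865 N/mm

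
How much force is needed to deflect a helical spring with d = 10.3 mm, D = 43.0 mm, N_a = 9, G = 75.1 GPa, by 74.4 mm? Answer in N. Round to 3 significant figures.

11000 N

k = Gd⁴/(8D³N_a) = (75.1×10³)(10.3⁴)/(8·43.0³·9) = 147.66 N/mm
F = k·δ = 147.66 × 74.4 = 10986 N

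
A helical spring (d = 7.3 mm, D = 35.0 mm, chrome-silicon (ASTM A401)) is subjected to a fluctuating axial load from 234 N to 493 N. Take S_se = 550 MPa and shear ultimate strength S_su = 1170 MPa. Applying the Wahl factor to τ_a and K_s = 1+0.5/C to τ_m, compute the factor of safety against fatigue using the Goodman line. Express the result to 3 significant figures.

6.66

C = D/d = 35.0/7.3 = 4.7945; K_W = (4C−1)/(4C−4)+0.615/C = 1.3259; K_s = 1+0.5/C = 1.1043
F_a = (F_max−F_min)/2 = 129.5 N; F_m = (F_max+F_min)/2 = 363.5 N
τ_a = K_W·8F_aD/(πd³) = 1.3259 × 29.669 = 39.339 MPa
τ_m = K_s·8F_mD/(πd³) = 1.1043 × 83.281 = 91.966 MPa
Goodman: 1/n_f = τ_a/S_se + τ_m/S_su = 39.339/550 + 91.966/1170 = 0.07153 + 0.07860 = 0.15013
n_f = 1/0.15013 = 6.661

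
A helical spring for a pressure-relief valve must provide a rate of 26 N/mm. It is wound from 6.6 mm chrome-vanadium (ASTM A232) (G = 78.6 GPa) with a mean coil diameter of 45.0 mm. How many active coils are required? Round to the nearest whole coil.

8

N_a = Gd⁴/(8D³k) = (78.6×10³ × 6.6⁴)/(8 × 45.0³ × 26)
    = 1.49141e+08 / 1.8954e+07 = 7.869 → 8 coils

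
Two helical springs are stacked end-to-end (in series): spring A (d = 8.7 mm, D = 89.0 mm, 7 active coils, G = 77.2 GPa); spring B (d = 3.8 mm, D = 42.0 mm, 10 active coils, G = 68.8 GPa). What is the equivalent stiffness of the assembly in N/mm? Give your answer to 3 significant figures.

1.99 N/mm

k_A = Gd⁴/(8D³N_a) = (77.2×10³)(8.7⁴)/(8·89.0³·7) = 11.203 N/mm
k_B = Gd⁴/(8D³N_a) = (68.8×10³)(3.8⁴)/(8·42.0³·10) = 2.4204 N/mm
Series: 1/k_eq = 1/11.203 + 1/2.4204 = 0.50242; k_eq = 1.9904 N/mm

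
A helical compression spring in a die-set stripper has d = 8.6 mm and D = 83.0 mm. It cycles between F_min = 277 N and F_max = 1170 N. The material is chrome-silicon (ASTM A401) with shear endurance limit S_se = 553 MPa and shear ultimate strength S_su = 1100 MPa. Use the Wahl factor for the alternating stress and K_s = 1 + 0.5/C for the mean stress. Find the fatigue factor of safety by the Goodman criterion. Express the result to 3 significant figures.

C = D/d = 83.0/8.6 = 9.6512; K_W = (4C−1)/(4C−4)+0.615/C = 1.1504; K_s = 1+0.5/C = 1.0518
F_a = (F_max−F_min)/2 = 446.5 N; F_m = (F_max+F_min)/2 = 723.5 N
τ_a = K_W·8F_aD/(πd³) = 1.1504 × 148.37 = 170.69 MPa
τ_m = K_s·8F_mD/(πd³) = 1.0518 × 240.41 = 252.87 MPa
Goodman: 1/n_f = τ_a/S_se + τ_m/S_su = 170.69/553 + 252.87/1100 = 0.30866 + 0.22988 = 0.53854
n_f = 1/0.53854 = 1.857

1.86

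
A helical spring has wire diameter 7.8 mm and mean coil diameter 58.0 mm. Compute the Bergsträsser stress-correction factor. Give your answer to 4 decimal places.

1.1870

C = D/d = 58.0/7.8 = 7.4359
K_B = (4C+2)/(4C−3) = 31.744/26.744 = 1.1870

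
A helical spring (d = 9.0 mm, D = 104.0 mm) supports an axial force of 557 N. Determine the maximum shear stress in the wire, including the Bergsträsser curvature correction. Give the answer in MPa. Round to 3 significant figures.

Spring index C = D/d = 104.0/9.0 = 11.5556
K_B = (4C+2)/(4C−3) = 48.222/43.222 = 1.1157
τ₀ = 8FD/(πd³) = 8·557·104.0/(π·9.0³) = 463424/2290.2 = 202.35 MPa
τ_max = K·τ₀ = 1.1157 × 202.35 = 225.76 MPa

226 MPa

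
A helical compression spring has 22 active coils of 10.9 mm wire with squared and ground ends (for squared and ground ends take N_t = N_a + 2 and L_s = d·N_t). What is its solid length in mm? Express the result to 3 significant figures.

262 mm

squared and ground ends: N_t = N_a + 2 = 22 + 2 = 24
L_s = d·N_t = 10.9 × 24 = 261.6 mm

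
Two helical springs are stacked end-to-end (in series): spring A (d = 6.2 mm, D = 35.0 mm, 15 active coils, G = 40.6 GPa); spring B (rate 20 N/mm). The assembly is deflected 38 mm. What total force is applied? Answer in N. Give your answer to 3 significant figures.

k_A = Gd⁴/(8D³N_a) = (40.6×10³)(6.2⁴)/(8·35.0³·15) = 11.66 N/mm
Series: 1/k_eq = 1/11.66 + 1/20 = 0.13576; k_eq = 7.3659 N/mm
F = k_eq·δ = 7.3659·38 = 279.9 N

280 N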